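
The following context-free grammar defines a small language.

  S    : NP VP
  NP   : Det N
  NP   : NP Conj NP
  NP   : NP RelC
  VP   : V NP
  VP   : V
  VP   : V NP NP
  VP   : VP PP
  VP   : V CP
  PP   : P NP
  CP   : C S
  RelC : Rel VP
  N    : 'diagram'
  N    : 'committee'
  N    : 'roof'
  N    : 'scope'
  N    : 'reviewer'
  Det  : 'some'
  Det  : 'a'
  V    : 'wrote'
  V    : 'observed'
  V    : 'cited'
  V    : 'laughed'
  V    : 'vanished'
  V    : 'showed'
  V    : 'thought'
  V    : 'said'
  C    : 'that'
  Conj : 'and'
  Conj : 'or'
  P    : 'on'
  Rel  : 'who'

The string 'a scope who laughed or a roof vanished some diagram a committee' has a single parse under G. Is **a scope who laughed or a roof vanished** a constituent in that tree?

No

[S [NP [NP [NP [Det a] [N scope]] [RelC [Rel who] [VP [V laughed]]]] [Conj or] [NP [Det a] [N roof]]] [VP [V vanished] [NP [Det some] [N diagram]] [NP [Det a] [N committee]]]]
The smallest constituent containing 'a scope who laughed or a roof vanished' is the S spanning 'a scope who laughed or a roof vanished some diagram a committee'; no single node in the tree dominates exactly the given words.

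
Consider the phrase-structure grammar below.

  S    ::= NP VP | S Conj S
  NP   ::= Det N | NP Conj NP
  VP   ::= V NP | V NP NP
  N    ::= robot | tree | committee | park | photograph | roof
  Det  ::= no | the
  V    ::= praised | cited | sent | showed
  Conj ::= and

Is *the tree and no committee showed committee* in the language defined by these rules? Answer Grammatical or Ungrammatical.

Ungrammatical

A V word can never sit immediately before an N word in any string this grammar generates, so the substring 'showed committee' rules out a derivation.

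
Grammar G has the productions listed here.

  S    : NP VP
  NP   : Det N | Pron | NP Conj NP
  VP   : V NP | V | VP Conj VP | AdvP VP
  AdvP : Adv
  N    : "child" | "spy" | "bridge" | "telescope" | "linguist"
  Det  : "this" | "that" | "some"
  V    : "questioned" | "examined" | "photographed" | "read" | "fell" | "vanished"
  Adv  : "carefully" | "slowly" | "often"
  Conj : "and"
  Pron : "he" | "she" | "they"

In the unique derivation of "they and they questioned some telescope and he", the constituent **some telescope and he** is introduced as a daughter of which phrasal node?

S
  NP
    NP
      Pron: they
    Conj: and
    NP
      Pron: they
  VP
    V: questioned
    NP
      NP
        Det: some
        N: telescope
      Conj: and
      NP
        Pron: he
The span 'some telescope and he' is the NP node built by NP → NP Conj NP.
Its mother is the VP built by VP → V NP.

VP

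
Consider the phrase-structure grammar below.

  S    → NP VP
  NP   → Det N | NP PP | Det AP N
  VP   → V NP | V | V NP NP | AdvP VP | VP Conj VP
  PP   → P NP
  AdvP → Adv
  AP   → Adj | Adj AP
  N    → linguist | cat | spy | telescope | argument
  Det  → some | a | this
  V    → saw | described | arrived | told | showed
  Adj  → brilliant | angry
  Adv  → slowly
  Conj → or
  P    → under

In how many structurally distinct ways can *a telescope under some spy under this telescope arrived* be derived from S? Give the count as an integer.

2

The two bracketings:
[S [NP [NP [Det a] [N telescope]] [PP [P under] [NP [NP [Det some] [N spy]] [PP [P under] [NP [Det this] [N telescope]]]]]] [VP [V arrived]]]
[S [NP [NP [NP [Det a] [N telescope]] [PP [P under] [NP [Det some] [N spy]]]] [PP [P under] [NP [Det this] [N telescope]]]] [VP [V arrived]]]
The trees differ in how a recursive rule is bracketed over the same span.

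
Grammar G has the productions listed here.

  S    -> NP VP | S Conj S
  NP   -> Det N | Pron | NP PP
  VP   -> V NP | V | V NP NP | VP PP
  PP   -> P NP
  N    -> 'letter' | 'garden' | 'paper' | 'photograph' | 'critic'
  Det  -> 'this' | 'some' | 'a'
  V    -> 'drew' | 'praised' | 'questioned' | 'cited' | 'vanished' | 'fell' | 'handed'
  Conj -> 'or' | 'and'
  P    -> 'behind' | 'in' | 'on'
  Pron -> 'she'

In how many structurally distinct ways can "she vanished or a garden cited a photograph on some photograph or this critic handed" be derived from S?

Two of the 4 distinct bracketings:
[S [S [NP [Pron she]] [VP [V vanished]]] [Conj or] [S [S [NP [Det a] [N garden]] [VP [V cited] [NP [NP [Det a] [N photograph]] [PP [P on] [NP [Det some] [N photograph]]]]]] [Conj or] [S [NP [Det this] [N critic]] [VP [V handed]]]]]
[S [S [NP [Pron she]] [VP [V vanished]]] [Conj or] [S [S [NP [Det a] [N garden]] [VP [VP [V cited] [NP [Det a] [N photograph]]] [PP [P on] [NP [Det some] [N photograph]]]]] [Conj or] [S [NP [Det this] [N critic]] [VP [V handed]]]]]
The difference turns on whether NP → NP PP is used at the relevant span, versus an alternative expansion of NP.

4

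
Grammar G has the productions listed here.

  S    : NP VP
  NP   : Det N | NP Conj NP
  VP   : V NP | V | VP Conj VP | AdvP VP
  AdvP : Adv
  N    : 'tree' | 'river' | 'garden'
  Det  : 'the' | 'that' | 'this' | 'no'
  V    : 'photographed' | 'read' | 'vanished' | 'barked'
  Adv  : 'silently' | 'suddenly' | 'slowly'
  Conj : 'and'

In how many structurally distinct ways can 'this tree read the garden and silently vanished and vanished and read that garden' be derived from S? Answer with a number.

Two of the 9 distinct bracketings:
[S [NP [Det this] [N tree]] [VP [VP [V read] [NP [Det the] [N garden]]] [Conj and] [VP [VP [AdvP [Adv silently]] [VP [V vanished]]] [Conj and] [VP [VP [V vanished]] [Conj and] [VP [V read] [NP [Det that] [N garden]]]]]]]
[S [NP [Det this] [N tree]] [VP [VP [V read] [NP [Det the] [N garden]]] [Conj and] [VP [VP [VP [AdvP [Adv silently]] [VP [V vanished]]] [Conj and] [VP [V vanished]]] [Conj and] [VP [V read] [NP [Det that] [N garden]]]]]]
The trees differ in how a recursive rule is bracketed over the same span.

9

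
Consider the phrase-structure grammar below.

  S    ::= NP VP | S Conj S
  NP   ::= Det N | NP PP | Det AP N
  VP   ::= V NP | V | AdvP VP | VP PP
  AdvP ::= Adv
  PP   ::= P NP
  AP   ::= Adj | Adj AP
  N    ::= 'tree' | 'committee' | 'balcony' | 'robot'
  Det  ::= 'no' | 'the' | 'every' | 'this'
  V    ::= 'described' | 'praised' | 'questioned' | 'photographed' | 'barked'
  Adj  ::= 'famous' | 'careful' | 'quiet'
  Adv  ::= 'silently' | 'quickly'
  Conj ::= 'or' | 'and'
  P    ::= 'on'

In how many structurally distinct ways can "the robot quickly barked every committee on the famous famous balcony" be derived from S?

3

Two of the 3 distinct bracketings:
[S [NP [Det the] [N robot]] [VP [AdvP [Adv quickly]] [VP [V barked] [NP [NP [Det every] [N committee]] [PP [P on] [NP [Det the] [AP [Adj famous] [AP [Adj famous]]] [N balcony]]]]]]]
[S [NP [Det the] [N robot]] [VP [AdvP [Adv quickly]] [VP [VP [V barked] [NP [Det every] [N committee]]] [PP [P on] [NP [Det the] [AP [Adj famous] [AP [Adj famous]]] [N balcony]]]]]]
The difference turns on whether NP → NP PP is used at the relevant span, versus an alternative expansion of NP.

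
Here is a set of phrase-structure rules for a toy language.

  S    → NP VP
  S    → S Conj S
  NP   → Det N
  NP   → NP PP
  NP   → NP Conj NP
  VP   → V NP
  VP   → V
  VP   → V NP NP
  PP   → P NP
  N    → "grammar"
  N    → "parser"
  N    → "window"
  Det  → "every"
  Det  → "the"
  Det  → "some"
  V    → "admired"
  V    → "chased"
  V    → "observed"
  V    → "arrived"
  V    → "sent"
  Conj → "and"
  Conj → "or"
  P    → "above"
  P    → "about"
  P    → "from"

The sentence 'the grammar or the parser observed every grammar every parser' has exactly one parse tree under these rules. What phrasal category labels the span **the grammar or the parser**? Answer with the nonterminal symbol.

NP

[S [NP [NP [Det the] [N grammar]] [Conj or] [NP [Det the] [N parser]]] [VP [V observed] [NP [Det every] [N grammar]] [NP [Det every] [N parser]]]]
The span 'the grammar or the parser' is the NP node built by NP → NP Conj NP.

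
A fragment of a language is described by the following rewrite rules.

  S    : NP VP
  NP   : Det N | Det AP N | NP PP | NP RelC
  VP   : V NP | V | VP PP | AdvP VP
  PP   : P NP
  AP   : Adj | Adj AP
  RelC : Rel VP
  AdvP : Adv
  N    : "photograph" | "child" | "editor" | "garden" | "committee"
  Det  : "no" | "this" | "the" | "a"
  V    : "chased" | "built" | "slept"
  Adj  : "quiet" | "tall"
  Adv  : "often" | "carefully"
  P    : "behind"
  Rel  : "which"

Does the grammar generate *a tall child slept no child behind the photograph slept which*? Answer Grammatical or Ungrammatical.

Ungrammatical

For S → NP VP, the only prefix that parses as NP is 'a tall child', but the remainder 'slept no child behind the photograph slept which' is not a VP under these rules.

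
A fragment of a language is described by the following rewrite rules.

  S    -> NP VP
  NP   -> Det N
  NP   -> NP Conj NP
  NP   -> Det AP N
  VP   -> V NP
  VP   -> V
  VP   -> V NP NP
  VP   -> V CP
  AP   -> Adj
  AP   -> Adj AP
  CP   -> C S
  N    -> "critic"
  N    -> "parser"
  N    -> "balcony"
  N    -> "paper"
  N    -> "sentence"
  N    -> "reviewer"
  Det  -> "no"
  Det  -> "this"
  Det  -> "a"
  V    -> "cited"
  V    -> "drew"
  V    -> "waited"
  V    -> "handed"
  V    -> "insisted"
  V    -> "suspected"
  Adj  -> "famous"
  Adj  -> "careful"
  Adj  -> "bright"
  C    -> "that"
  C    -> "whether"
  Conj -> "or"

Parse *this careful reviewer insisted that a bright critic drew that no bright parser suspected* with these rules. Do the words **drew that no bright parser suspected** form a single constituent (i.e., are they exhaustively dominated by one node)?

Yes

[S [NP [Det this] [AP [Adj careful]] [N reviewer]] [VP [V insisted] [CP [C that] [S [NP [Det a] [AP [Adj bright]] [N critic]] [VP [V drew] [CP [C that] [S [NP [Det no] [AP [Adj bright]] [N parser]] [VP [V suspected]]]]]]]]]
The words 'drew that no bright parser suspected' are exhaustively dominated by a single VP node (built by VP → V CP), so they form a constituent.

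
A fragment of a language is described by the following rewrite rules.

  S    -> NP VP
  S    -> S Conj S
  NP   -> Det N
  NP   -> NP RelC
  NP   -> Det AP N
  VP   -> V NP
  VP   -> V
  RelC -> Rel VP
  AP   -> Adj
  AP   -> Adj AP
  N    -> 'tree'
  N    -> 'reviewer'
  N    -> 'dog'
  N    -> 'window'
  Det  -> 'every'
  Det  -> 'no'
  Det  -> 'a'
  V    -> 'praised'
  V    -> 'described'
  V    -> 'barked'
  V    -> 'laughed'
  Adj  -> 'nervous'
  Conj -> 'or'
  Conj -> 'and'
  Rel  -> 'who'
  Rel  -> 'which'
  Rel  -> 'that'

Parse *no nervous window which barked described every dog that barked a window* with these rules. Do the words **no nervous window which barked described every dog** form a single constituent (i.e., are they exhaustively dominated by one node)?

[S [NP [NP [Det no] [AP [Adj nervous]] [N window]] [RelC [Rel which] [VP [V barked]]]] [VP [V described] [NP [NP [Det every] [N dog]] [RelC [Rel that] [VP [V barked] [NP [Det a] [N window]]]]]]]
The smallest constituent containing 'no nervous window which barked described every dog' is the S spanning 'no nervous window which barked described every dog that barked a window'; no single node in the tree dominates exactly the given words.

No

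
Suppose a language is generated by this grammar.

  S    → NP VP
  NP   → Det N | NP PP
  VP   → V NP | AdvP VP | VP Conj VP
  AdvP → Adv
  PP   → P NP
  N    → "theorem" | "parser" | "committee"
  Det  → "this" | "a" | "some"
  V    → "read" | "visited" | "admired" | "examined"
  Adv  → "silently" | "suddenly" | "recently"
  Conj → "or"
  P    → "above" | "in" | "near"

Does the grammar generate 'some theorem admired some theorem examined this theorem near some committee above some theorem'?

Ungrammatical

For S → NP VP, the only prefix that parses as NP is 'some theorem', but the remainder 'admired some theorem examined this theorem near some committee above some theorem' is not a VP under these rules.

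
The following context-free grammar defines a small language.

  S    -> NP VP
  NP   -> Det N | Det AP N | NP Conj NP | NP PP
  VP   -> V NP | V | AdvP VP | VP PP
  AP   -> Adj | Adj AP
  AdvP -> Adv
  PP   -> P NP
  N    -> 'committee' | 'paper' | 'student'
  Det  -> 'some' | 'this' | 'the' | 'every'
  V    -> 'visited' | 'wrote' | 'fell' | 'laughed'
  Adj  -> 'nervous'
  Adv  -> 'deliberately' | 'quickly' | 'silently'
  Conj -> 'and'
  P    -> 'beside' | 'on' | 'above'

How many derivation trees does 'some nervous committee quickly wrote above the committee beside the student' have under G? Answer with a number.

Two of the 5 distinct bracketings:
[S [NP [Det some] [AP [Adj nervous]] [N committee]] [VP [AdvP [Adv quickly]] [VP [VP [V wrote]] [PP [P above] [NP [NP [Det the] [N committee]] [PP [P beside] [NP [Det the] [N student]]]]]]]]
[S [NP [Det some] [AP [Adj nervous]] [N committee]] [VP [AdvP [Adv quickly]] [VP [VP [VP [V wrote]] [PP [P above] [NP [Det the] [N committee]]]] [PP [P beside] [NP [Det the] [N student]]]]]]
The difference turns on whether NP → NP PP is used at the relevant span, versus an alternative expansion of NP.

5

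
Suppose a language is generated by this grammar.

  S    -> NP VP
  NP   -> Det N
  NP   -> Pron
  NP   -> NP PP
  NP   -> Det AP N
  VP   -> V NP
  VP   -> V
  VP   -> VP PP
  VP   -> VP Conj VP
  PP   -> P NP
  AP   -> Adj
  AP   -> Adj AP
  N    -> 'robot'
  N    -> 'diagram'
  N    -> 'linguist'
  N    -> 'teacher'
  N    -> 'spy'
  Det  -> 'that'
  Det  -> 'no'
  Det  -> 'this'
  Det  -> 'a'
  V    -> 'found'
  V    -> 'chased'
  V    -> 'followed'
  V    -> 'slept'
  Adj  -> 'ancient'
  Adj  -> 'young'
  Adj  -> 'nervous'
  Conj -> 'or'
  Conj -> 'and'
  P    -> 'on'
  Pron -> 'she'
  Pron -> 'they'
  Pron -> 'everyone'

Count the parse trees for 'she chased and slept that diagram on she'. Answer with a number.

Two of the 3 distinct bracketings:
[S [NP [Pron she]] [VP [VP [VP [V chased]] [Conj and] [VP [V slept] [NP [Det that] [N diagram]]]] [PP [P on] [NP [Pron she]]]]]
[S [NP [Pron she]] [VP [VP [V chased]] [Conj and] [VP [V slept] [NP [NP [Det that] [N diagram]] [PP [P on] [NP [Pron she]]]]]]]
The difference turns on whether NP → NP PP is used at the relevant span, versus an alternative expansion of NP.

3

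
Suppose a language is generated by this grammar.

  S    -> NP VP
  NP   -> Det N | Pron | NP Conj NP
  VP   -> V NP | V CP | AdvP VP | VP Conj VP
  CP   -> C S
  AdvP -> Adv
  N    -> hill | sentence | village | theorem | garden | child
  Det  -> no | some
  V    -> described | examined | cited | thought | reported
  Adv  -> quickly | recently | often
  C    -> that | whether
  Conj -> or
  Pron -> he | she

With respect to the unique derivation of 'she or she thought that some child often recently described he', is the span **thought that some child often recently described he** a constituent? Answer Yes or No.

Yes

[S [NP [NP [Pron she]] [Conj or] [NP [Pron she]]] [VP [V thought] [CP [C that] [S [NP [Det some] [N child]] [VP [AdvP [Adv often]] [VP [AdvP [Adv recently]] [VP [V described] [NP [Pron he]]]]]]]]]
The words 'thought that some child often recently described he' are exhaustively dominated by a single VP node (built by VP → V CP), so they form a constituent.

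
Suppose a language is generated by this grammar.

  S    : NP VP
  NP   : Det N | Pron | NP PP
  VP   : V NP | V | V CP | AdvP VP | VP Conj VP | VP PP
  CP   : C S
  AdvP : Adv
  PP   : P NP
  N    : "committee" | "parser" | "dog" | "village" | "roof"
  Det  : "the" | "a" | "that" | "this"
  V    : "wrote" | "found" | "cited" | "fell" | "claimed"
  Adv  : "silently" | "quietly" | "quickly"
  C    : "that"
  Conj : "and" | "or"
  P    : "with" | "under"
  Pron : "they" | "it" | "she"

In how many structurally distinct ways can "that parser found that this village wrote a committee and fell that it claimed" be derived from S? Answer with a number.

The two bracketings:
[S [NP [Det that] [N parser]] [VP [V found] [CP [C that] [S [NP [Det this] [N village]] [VP [VP [V wrote] [NP [Det a] [N committee]]] [Conj and] [VP [V fell] [CP [C that] [S [NP [Pron it]] [VP [V claimed]]]]]]]]]]
[S [NP [Det that] [N parser]] [VP [VP [V found] [CP [C that] [S [NP [Det this] [N village]] [VP [V wrote] [NP [Det a] [N committee]]]]]] [Conj and] [VP [V fell] [CP [C that] [S [NP [Pron it]] [VP [V claimed]]]]]]]
The trees differ in how a recursive rule is bracketed over the same span.

2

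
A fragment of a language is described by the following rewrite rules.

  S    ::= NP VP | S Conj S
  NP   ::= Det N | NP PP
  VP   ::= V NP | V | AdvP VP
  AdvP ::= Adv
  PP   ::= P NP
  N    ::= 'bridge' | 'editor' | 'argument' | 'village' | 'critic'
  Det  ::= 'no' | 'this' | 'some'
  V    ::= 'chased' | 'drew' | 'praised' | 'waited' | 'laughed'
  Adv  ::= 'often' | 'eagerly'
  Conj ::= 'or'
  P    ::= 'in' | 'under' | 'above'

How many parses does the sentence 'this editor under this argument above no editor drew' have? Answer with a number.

The two bracketings:
[S [NP [NP [Det this] [N editor]] [PP [P under] [NP [NP [Det this] [N argument]] [PP [P above] [NP [Det no] [N editor]]]]]] [VP [V drew]]]
[S [NP [NP [NP [Det this] [N editor]] [PP [P under] [NP [Det this] [N argument]]]] [PP [P above] [NP [Det no] [N editor]]]] [VP [V drew]]]
The trees differ in how a recursive rule is bracketed over the same span.

2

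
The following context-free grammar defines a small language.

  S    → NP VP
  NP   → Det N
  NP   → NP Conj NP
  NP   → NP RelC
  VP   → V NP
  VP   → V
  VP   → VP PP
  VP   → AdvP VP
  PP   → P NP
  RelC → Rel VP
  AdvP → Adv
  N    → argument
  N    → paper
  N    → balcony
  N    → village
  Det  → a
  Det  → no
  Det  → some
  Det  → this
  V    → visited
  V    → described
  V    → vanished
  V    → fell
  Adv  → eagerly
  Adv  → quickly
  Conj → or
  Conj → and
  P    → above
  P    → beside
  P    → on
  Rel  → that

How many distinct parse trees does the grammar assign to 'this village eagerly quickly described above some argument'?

Two of the 3 distinct bracketings:
[S [NP [Det this] [N village]] [VP [VP [AdvP [Adv eagerly]] [VP [AdvP [Adv quickly]] [VP [V described]]]] [PP [P above] [NP [Det some] [N argument]]]]]
[S [NP [Det this] [N village]] [VP [AdvP [Adv eagerly]] [VP [VP [AdvP [Adv quickly]] [VP [V described]]] [PP [P above] [NP [Det some] [N argument]]]]]]
The trees differ in how a recursive rule is bracketed over the same span.

3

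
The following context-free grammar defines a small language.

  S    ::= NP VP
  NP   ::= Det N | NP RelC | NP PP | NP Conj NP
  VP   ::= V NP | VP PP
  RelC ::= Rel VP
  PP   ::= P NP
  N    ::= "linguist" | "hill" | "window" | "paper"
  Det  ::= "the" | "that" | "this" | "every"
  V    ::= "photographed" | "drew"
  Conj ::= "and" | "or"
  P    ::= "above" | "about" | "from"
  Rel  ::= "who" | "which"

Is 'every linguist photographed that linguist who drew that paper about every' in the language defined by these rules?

Ungrammatical

For S → NP VP, the only prefix that parses as NP is 'every linguist', but the remainder 'photographed that linguist who drew that paper about every' is not a VP under these rules.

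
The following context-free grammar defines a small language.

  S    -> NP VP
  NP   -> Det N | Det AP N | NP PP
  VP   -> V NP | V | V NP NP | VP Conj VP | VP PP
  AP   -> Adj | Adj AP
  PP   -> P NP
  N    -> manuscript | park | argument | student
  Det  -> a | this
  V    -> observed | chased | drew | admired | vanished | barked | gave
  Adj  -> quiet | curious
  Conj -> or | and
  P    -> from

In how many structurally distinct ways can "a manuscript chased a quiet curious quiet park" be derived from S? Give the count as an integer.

1

[S [NP [Det a] [N manuscript]] [VP [V chased] [NP [Det a] [AP [Adj quiet] [AP [Adj curious] [AP [Adj quiet]]]] [N park]]]]
No rule offers an alternative attachment or grouping for any span, so this is the only derivation.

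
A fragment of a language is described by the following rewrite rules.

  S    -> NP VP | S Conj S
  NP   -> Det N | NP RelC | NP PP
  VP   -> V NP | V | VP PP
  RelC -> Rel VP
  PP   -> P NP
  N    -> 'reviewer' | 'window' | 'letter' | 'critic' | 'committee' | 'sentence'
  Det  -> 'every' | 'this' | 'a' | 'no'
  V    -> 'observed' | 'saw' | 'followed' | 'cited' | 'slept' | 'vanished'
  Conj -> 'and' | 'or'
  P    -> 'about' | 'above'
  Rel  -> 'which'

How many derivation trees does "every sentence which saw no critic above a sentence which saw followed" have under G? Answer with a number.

Two of the 7 distinct bracketings:
[S [NP [NP [Det every] [N sentence]] [RelC [Rel which] [VP [V saw] [NP [NP [NP [Det no] [N critic]] [PP [P above] [NP [Det a] [N sentence]]]] [RelC [Rel which] [VP [V saw]]]]]]] [VP [V followed]]]
[S [NP [NP [Det every] [N sentence]] [RelC [Rel which] [VP [V saw] [NP [NP [Det no] [N critic]] [PP [P above] [NP [NP [Det a] [N sentence]] [RelC [Rel which] [VP [V saw]]]]]]]]] [VP [V followed]]]
The trees differ in how a recursive rule is bracketed over the same span.

7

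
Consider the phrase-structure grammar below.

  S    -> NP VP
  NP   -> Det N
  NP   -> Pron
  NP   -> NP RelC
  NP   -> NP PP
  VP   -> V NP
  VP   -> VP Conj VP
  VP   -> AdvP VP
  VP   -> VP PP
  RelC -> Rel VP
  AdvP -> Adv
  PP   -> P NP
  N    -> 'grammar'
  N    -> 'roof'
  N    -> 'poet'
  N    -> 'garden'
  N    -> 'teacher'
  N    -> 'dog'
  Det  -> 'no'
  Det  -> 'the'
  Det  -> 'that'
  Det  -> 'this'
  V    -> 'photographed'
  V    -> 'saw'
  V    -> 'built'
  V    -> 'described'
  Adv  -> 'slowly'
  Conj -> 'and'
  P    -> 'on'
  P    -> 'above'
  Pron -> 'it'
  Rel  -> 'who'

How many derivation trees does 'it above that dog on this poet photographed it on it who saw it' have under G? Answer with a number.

6

Two of the 6 distinct bracketings:
[S [NP [NP [Pron it]] [PP [P above] [NP [NP [Det that] [N dog]] [PP [P on] [NP [Det this] [N poet]]]]]] [VP [V photographed] [NP [NP [NP [Pron it]] [PP [P on] [NP [Pron it]]]] [RelC [Rel who] [VP [V saw] [NP [Pron it]]]]]]]
[S [NP [NP [Pron it]] [PP [P above] [NP [NP [Det that] [N dog]] [PP [P on] [NP [Det this] [N poet]]]]]] [VP [V photographed] [NP [NP [Pron it]] [PP [P on] [NP [NP [Pron it]] [RelC [Rel who] [VP [V saw] [NP [Pron it]]]]]]]]]
The trees differ in how a recursive rule is bracketed over the same span.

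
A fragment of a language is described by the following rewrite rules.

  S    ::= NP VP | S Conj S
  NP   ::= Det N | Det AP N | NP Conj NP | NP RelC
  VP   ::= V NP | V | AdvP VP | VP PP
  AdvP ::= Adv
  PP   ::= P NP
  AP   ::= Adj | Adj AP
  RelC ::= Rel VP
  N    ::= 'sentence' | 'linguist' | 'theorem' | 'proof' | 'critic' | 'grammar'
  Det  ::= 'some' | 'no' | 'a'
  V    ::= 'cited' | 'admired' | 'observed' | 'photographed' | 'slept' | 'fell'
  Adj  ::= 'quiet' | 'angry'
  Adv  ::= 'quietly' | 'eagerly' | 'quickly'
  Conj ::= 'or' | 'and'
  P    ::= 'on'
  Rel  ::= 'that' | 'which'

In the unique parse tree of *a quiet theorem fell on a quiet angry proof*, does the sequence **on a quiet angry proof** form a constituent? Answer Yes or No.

Yes

[S [NP [Det a] [AP [Adj quiet]] [N theorem]] [VP [VP [V fell]] [PP [P on] [NP [Det a] [AP [Adj quiet] [AP [Adj angry]]] [N proof]]]]]
The words 'on a quiet angry proof' are exhaustively dominated by a single PP node (built by PP → P NP), so they form a constituent.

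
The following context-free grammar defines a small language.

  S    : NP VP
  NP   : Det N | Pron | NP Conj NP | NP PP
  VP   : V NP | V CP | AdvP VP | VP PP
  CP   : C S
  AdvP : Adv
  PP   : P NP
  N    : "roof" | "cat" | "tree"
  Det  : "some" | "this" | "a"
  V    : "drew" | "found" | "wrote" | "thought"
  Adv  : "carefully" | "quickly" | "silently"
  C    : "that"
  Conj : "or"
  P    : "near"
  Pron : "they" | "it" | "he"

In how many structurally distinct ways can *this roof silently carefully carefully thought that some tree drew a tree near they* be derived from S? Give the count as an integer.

6

Two of the 6 distinct bracketings:
[S [NP [Det this] [N roof]] [VP [AdvP [Adv silently]] [VP [AdvP [Adv carefully]] [VP [AdvP [Adv carefully]] [VP [V thought] [CP [C that] [S [NP [Det some] [N tree]] [VP [V drew] [NP [NP [Det a] [N tree]] [PP [P near] [NP [Pron they]]]]]]]]]]]]
[S [NP [Det this] [N roof]] [VP [AdvP [Adv silently]] [VP [AdvP [Adv carefully]] [VP [AdvP [Adv carefully]] [VP [V thought] [CP [C that] [S [NP [Det some] [N tree]] [VP [VP [V drew] [NP [Det a] [N tree]]] [PP [P near] [NP [Pron they]]]]]]]]]]]
The difference turns on whether NP → NP PP is used at the relevant span, versus an alternative expansion of NP.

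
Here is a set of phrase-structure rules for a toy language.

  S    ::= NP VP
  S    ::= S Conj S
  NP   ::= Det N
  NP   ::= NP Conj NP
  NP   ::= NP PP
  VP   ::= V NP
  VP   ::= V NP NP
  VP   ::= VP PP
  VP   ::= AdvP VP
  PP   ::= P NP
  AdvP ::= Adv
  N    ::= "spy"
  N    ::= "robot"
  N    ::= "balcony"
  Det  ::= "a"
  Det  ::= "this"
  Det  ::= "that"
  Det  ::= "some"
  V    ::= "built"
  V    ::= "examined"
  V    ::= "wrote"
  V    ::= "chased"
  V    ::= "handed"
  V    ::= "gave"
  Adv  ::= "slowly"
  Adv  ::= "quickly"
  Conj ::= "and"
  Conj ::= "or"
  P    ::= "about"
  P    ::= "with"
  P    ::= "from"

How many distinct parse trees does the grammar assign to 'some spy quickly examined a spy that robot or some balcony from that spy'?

4

Two of the 4 distinct bracketings:
[S [NP [Det some] [N spy]] [VP [VP [AdvP [Adv quickly]] [VP [V examined] [NP [Det a] [N spy]] [NP [NP [Det that] [N robot]] [Conj or] [NP [Det some] [N balcony]]]]] [PP [P from] [NP [Det that] [N spy]]]]]
[S [NP [Det some] [N spy]] [VP [AdvP [Adv quickly]] [VP [V examined] [NP [Det a] [N spy]] [NP [NP [Det that] [N robot]] [Conj or] [NP [NP [Det some] [N balcony]] [PP [P from] [NP [Det that] [N spy]]]]]]]]
The difference turns on whether NP → NP PP is used at the relevant span, versus an alternative expansion of NP.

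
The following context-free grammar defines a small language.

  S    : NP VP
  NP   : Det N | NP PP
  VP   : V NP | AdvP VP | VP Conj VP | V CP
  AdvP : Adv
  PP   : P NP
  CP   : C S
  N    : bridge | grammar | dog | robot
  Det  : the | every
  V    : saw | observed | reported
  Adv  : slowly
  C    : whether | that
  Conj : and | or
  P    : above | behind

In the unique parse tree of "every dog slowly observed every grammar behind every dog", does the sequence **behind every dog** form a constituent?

[S [NP [Det every] [N dog]] [VP [AdvP [Adv slowly]] [VP [V observed] [NP [NP [Det every] [N grammar]] [PP [P behind] [NP [Det every] [N dog]]]]]]]
The words 'behind every dog' are exhaustively dominated by a single PP node (built by PP → P NP), so they form a constituent.

Yes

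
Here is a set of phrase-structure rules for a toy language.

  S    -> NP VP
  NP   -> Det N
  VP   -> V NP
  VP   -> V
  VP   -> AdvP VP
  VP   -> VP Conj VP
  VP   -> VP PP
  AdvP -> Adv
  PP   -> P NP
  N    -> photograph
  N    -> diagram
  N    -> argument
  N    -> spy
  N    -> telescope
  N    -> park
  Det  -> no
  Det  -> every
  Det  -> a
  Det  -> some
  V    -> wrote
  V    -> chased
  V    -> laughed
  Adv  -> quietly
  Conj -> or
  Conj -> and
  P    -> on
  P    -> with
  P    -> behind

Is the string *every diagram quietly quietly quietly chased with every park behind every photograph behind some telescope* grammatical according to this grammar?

Grammatical

[S [NP [Det every] [N diagram]] [VP [AdvP [Adv quietly]] [VP [AdvP [Adv quietly]] [VP [AdvP [Adv quietly]] [VP [VP [VP [VP [V chased]] [PP [P with] [NP [Det every] [N park]]]] [PP [P behind] [NP [Det every] [N photograph]]]] [PP [P behind] [NP [Det some] [N telescope]]]]]]]]
The bracketing above is licensed at every node by one of the given productions, with S at the root.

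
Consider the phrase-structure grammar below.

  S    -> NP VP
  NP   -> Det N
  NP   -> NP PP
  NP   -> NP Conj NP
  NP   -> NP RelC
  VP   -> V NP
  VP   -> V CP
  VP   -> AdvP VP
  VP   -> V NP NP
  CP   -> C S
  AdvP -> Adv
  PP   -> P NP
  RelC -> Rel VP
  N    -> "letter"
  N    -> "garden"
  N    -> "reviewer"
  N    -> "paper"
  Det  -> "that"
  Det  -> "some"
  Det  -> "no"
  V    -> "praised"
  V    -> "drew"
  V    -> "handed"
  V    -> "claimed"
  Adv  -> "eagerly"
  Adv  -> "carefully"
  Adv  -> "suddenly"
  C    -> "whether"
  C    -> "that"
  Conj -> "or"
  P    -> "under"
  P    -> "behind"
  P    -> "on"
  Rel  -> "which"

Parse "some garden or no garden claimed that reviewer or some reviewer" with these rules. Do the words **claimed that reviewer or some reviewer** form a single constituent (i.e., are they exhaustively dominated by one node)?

Yes

[S [NP [NP [Det some] [N garden]] [Conj or] [NP [Det no] [N garden]]] [VP [V claimed] [NP [NP [Det that] [N reviewer]] [Conj or] [NP [Det some] [N reviewer]]]]]
The words 'claimed that reviewer or some reviewer' are exhaustively dominated by a single VP node (built by VP → V NP), so they form a constituent.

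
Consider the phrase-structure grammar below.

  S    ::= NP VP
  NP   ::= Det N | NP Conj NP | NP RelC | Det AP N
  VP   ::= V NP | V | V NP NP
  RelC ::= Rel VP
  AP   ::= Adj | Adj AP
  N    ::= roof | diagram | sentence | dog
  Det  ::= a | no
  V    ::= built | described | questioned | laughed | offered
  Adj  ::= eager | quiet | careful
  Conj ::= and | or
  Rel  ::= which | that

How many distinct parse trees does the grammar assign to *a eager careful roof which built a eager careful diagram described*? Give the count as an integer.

1

[S [NP [NP [Det a] [AP [Adj eager] [AP [Adj careful]]] [N roof]] [RelC [Rel which] [VP [V built] [NP [Det a] [AP [Adj eager] [AP [Adj careful]]] [N diagram]]]]] [VP [V described]]]
No rule offers an alternative attachment or grouping for any span, so this is the only derivation.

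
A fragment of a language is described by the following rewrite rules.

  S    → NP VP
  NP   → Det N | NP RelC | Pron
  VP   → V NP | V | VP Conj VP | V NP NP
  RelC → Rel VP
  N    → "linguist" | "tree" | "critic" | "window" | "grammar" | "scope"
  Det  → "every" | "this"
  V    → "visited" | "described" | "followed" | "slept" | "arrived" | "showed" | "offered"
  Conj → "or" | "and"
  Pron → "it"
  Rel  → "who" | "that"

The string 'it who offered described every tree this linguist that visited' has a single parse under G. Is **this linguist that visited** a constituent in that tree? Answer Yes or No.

Yes

[S [NP [NP [Pron it]] [RelC [Rel who] [VP [V offered]]]] [VP [V described] [NP [Det every] [N tree]] [NP [NP [Det this] [N linguist]] [RelC [Rel that] [VP [V visited]]]]]]
The words 'this linguist that visited' are exhaustively dominated by a single NP node (built by NP → NP RelC), so they form a constituent.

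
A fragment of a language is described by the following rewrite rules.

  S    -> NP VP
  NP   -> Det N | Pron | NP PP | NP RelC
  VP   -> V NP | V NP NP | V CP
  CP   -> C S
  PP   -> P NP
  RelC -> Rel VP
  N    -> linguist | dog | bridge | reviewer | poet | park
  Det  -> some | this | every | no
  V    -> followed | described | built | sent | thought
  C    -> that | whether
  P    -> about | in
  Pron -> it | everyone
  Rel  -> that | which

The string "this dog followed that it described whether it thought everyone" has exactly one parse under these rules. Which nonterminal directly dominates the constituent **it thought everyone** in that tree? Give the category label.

CP

S
  NP
    Det: this
    N: dog
  VP
    V: followed
    CP
      C: that
      S
        NP
          Pron: it
        VP
          V: described
          CP
            C: whether
            S
              NP
                Pron: it
              VP
                V: thought
                NP
                  Pron: everyone
The span 'it thought everyone' is the S node built by S → NP VP.
Its mother is the CP built by CP → C S.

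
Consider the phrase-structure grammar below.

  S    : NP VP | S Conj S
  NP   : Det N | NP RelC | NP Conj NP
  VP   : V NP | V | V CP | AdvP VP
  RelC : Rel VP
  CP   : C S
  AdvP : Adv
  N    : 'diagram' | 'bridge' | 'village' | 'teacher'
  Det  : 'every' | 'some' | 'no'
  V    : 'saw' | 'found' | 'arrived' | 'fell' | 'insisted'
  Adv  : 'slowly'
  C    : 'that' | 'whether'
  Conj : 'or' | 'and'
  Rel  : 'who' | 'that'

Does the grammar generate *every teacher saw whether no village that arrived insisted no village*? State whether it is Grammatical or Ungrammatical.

Grammatical

[S [NP [Det every] [N teacher]] [VP [V saw] [CP [C whether] [S [NP [NP [Det no] [N village]] [RelC [Rel that] [VP [V arrived]]]] [VP [V insisted] [NP [Det no] [N village]]]]]]]
The bracketing above is licensed at every node by one of the given productions, with S at the root.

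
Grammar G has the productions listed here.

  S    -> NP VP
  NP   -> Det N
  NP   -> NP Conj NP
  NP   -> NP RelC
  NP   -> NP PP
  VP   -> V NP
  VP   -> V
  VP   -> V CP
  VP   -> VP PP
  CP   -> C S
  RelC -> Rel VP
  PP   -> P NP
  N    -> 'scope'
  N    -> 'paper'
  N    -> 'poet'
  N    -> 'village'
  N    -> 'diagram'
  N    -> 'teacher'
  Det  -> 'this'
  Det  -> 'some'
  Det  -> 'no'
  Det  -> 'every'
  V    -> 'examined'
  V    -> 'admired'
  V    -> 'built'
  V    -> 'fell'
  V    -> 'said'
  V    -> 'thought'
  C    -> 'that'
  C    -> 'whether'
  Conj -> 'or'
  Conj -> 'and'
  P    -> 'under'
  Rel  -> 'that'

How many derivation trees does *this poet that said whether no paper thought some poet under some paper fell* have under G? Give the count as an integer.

Two of the 4 distinct bracketings:
[S [NP [NP [Det this] [N poet]] [RelC [Rel that] [VP [V said] [CP [C whether] [S [NP [Det no] [N paper]] [VP [V thought] [NP [NP [Det some] [N poet]] [PP [P under] [NP [Det some] [N paper]]]]]]]]]] [VP [V fell]]]
[S [NP [NP [Det this] [N poet]] [RelC [Rel that] [VP [V said] [CP [C whether] [S [NP [Det no] [N paper]] [VP [VP [V thought] [NP [Det some] [N poet]]] [PP [P under] [NP [Det some] [N paper]]]]]]]]] [VP [V fell]]]
The difference turns on whether NP → NP PP is used at the relevant span, versus an alternative expansion of NP.

4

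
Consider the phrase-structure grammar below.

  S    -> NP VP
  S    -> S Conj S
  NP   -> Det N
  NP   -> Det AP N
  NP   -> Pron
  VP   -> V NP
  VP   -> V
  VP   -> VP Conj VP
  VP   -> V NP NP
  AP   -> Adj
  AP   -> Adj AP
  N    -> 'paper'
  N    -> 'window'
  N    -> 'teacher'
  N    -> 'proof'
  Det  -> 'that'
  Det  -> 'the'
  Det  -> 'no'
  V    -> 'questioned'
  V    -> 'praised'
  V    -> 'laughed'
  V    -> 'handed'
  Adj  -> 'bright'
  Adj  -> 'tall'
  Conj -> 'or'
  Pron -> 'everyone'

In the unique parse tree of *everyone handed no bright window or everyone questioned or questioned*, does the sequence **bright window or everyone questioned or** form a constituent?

[S [S [NP [Pron everyone]] [VP [V handed] [NP [Det no] [AP [Adj bright]] [N window]]]] [Conj or] [S [NP [Pron everyone]] [VP [VP [V questioned]] [Conj or] [VP [V questioned]]]]]
The smallest constituent containing 'bright window or everyone questioned or' is the S spanning 'everyone handed no bright window or everyone questioned or questioned'; no single node in the tree dominates exactly the given words.

No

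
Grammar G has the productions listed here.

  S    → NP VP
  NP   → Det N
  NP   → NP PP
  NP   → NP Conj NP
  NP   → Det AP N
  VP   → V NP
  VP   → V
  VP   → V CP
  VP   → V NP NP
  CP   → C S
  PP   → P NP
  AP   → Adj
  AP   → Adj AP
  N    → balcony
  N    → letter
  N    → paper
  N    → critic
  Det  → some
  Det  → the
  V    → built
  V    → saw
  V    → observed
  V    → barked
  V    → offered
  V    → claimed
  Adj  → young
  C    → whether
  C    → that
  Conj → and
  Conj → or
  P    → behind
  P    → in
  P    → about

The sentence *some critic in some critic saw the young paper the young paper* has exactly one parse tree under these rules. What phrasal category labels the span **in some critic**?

PP

[S [NP [NP [Det some] [N critic]] [PP [P in] [NP [Det some] [N critic]]]] [VP [V saw] [NP [Det the] [AP [Adj young]] [N paper]] [NP [Det the] [AP [Adj young]] [N paper]]]]
The span 'in some critic' is the PP node built by PP → P NP.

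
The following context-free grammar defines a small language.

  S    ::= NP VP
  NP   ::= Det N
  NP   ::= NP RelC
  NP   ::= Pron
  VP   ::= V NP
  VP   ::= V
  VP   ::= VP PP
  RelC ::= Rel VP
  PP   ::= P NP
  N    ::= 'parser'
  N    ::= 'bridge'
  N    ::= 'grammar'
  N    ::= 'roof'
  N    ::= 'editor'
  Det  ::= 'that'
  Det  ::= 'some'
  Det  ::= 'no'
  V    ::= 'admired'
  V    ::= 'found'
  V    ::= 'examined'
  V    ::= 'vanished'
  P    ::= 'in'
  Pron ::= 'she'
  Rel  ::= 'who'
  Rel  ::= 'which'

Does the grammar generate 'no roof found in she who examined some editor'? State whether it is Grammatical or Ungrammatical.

[S [NP [Det no] [N roof]] [VP [VP [V found]] [PP [P in] [NP [NP [Pron she]] [RelC [Rel who] [VP [V examined] [NP [Det some] [N editor]]]]]]]]
Each bracket corresponds to one application of a listed rule, so the string is derivable from S.

Grammatical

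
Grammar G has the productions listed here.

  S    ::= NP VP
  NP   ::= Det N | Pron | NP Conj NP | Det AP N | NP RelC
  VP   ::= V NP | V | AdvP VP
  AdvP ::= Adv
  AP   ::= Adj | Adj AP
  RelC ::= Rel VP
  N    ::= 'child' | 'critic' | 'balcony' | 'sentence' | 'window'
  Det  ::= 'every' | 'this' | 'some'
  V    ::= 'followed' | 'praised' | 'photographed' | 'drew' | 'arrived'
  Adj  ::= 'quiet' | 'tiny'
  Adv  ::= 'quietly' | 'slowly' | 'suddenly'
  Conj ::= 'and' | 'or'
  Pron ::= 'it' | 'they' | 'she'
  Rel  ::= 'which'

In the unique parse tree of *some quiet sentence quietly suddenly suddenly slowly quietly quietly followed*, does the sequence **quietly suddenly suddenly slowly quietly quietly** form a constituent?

No

[S [NP [Det some] [AP [Adj quiet]] [N sentence]] [VP [AdvP [Adv quietly]] [VP [AdvP [Adv suddenly]] [VP [AdvP [Adv suddenly]] [VP [AdvP [Adv slowly]] [VP [AdvP [Adv quietly]] [VP [AdvP [Adv quietly]] [VP [V followed]]]]]]]]]
The smallest constituent containing 'quietly suddenly suddenly slowly quietly quietly' is the VP spanning 'quietly suddenly suddenly slowly quietly quietly followed'; no single node in the tree dominates exactly the given words.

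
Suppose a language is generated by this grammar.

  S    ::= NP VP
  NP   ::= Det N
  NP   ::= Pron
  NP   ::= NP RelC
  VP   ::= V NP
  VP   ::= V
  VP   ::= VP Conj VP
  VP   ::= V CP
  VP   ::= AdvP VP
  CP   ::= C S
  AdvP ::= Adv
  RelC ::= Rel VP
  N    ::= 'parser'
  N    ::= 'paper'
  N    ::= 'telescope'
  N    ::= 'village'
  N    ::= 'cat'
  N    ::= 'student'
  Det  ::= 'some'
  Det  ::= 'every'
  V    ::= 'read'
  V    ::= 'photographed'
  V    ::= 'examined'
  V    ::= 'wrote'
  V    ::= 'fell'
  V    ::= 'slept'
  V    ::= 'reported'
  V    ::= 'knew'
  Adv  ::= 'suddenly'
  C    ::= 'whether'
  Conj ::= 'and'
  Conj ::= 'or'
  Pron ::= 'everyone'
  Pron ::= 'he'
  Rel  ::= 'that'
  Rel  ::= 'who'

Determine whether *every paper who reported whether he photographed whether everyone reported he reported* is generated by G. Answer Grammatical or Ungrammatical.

S
  NP
    NP
      Det: every
      N: paper
    RelC
      Rel: who
      VP
        V: reported
        CP
          C: whether
          S
            NP
              Pron: he
            VP
              V: photographed
              CP
                C: whether
                S
                  NP
                    Pron: everyone
                  VP
                    V: reported
                    NP
                      Pron: he
  VP
    V: reported
Every word is introduced by a lexical rule and the phrasal rules combine the resulting categories into a single S.

Grammatical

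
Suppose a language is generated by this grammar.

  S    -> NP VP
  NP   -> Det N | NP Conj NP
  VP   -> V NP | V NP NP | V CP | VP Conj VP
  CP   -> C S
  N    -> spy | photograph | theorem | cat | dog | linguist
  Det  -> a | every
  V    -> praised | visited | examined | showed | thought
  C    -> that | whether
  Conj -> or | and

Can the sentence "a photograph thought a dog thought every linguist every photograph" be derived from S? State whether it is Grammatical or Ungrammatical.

For S → NP VP, the only prefix that parses as NP is 'a photograph', but the remainder 'thought a dog thought every linguist every photograph' is not a VP under these rules.

Ungrammatical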